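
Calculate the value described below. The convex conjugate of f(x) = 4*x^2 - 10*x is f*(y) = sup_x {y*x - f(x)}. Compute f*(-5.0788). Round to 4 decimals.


f*(y) = sup_x {y*x - a*x^2 - b*x} = sup_x {(y-b)*x - a*x^2}
FOC: (y - b) - 2a*x = 0 => x* = (y - b)/(2a)
x* = (-5.0788 + 10)/(2*4) = 0.6152
f*(-5.0788) = (y-b)^2/(4a) = (-5.0788 + 10)^2/(4*4)
= 24.2182/16 = 1.5136


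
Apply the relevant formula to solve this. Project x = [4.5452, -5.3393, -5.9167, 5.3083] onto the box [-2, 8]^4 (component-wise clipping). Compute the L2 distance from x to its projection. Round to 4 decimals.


Project each component onto [-2, 8].
clip(4.5452) = 4.5452, clip(-5.3393) = -2.0, clip(-5.9167) = -2.0, clip(5.3083) = 5.3083
Projection = [4.5452, -2.0, -2.0, 5.3083]
Squared diffs: [0.0, 11.1509, 15.3405, 0.0]
Distance = sqrt(26.4914) = 5.147


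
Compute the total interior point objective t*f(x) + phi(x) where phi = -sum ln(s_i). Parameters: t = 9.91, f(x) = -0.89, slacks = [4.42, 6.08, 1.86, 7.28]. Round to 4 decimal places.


Step 1: Compute log-barrier.
ln values: [1.4861, 1.805, 0.6206, 1.9851]
phi = -(1.4861 + 1.805 + 0.6206 + 1.9851) = -5.8969
Step 2: Compute augmented objective.
t*f(x) = 9.91*-0.89 = -8.8199
Total = -8.8199 - 5.8969 = -14.7168


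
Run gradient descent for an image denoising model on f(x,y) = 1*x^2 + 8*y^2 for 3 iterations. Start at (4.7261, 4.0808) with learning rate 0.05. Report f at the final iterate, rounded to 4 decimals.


Gradient descent on f(x,y) = 1*x^2 + 8*y^2.
Starting point: (4.7261, 4.0808), alpha = 0.05
Step 1: grad_x = 2*1*4.7261 = 9.4522, grad_y = 2*8*4.0808 = 65.2928
  x_1 = 4.7261 - 0.05*9.4522 = 4.2535
  y_1 = 4.0808 - 0.05*65.2928 = 0.8162
Step 2: grad_x = 2*1*4.2535 = 8.507, grad_y = 2*8*0.8162 = 13.0586
  x_2 = 4.2535 - 0.05*8.507 = 3.8281
  y_2 = 0.8162 - 0.05*13.0586 = 0.1632
Step 3: grad_x = 2*1*3.8281 = 7.6563, grad_y = 2*8*0.1632 = 2.6117
  x_3 = 3.8281 - 0.05*7.6563 = 3.4453
  y_3 = 0.1632 - 0.05*2.6117 = 0.0326
f(3.4453, 0.0326) = 1*3.4453^2 + 8*0.0326^2 = 11.8788


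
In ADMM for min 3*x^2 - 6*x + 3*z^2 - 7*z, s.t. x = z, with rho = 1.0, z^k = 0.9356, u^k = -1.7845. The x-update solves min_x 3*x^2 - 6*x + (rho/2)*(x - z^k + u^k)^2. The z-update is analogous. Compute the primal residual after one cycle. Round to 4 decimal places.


ADMM iteration with rho = 1.0, z^k = 0.9356, u^k = -1.7845
Step 1: x-update.
Minimize 3*x^2 - 6*x + (1.0/2)*(x - 0.9356 - 1.7845)^2
FOC: (2*3 + 1.0)*x = 6 + 1.0*(0.9356 + 1.7845)
x^{k+1} = 1.2457
Step 2: z-update.
Minimize 3*z^2 - 7*z + (1.0/2)*(1.2457 - z - 1.7845)^2
FOC: (2*3 + 1.0)*z = 7 + 1.0*(1.2457 - 1.7845)
z^{k+1} = 0.923
Step 3: u-update.
u^{k+1} = -1.7845 + 1.2457 - 0.923 = -1.4618
Step 4: Primal residual = |1.2457 - 0.923| = 0.3227


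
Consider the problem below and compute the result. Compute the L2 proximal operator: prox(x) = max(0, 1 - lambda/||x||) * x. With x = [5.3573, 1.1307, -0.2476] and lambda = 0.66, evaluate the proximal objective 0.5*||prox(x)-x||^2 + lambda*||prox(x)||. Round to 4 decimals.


Step 1: Compute ||x||.
||x|| = 5.4809
Step 2: Compute scaling factor.
scale = max(0, 1 - 0.66/5.4809) = 0.8796
Step 3: prox(x) = [4.7122, 0.9945, -0.2178]
||prox(x)|| = 4.8209
Step 4: Proximal objective.
0.5*||prox-x||^2 = 0.2178
lambda*||prox|| = 3.1818
Total = 3.3996


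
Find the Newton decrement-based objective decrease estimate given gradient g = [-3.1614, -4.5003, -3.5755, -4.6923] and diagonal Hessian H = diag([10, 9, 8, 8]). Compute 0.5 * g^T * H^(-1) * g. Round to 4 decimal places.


Step 1: H is diagonal, so H^(-1) * g = [-0.3161, -0.5, -0.4469, -0.5865].
Step 2: g^T H^(-1) g = sum_i g_i^2 / H_ii
  = (-3.1614)^2/10 + (-4.5003)^2/9 + (-3.5755)^2/8 + (-4.6923)^2/8
  = 0.9994 + 2.2503 + 1.598 + 2.7522 = 7.6
Step 3: Objective decrease = 0.5 * g^T H^(-1) g = 3.8


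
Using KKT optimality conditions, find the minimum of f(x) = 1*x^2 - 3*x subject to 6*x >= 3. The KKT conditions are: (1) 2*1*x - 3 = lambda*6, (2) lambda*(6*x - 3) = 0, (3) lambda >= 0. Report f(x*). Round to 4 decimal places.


Step 1: Try lambda = 0 (constraint inactive).
Stationarity: 2*1*x - 3 = 0
x* = 3/(2*1) = 1.5
Check constraint: 6*1.5 = 9.0 >= 3 -- satisfied.
Step 2: Compute optimal value.
f(x*) = 1*1.5^2 - 3*1.5 = -2.25


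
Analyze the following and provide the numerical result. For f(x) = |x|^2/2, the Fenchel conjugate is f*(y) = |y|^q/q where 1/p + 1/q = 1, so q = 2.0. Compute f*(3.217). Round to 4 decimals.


The conjugate exponent q satisfies 1/p + 1/q = 1.
p = 2, so q = 2/(2 - 1) = 2.0
|y|^q = 3.217^2.0 = 10.3491
f*(3.217) = 10.3491 / 2.0 = 5.1745


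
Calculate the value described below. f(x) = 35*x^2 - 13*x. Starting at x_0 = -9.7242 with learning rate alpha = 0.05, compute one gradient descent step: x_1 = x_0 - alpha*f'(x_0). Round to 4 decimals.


We compute the gradient at x_0 and apply the update.
f'(x) = 70*x - 13
f'(-9.7242) = 70*-9.7242 - 13 = -693.694
x_1 = -9.7242 - 0.05*-693.694 = 24.9605


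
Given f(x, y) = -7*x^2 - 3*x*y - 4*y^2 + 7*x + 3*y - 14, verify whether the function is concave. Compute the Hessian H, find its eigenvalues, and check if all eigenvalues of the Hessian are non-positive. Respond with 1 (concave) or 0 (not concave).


The Hessian of f(x,y) = -7*x^2 - 3*x*y - 4*y^2 + 7*x + 3*y - 14 is:
H = [[-14, -3], [-3, -8]]
Trace = -14 - 8 = -22
Determinant = -14*-8 - (-3)^2 = 103
Discriminant = (-22)^2 - 4*103 = 72.0
Eigenvalues: lambda_1 = -15.2426, lambda_2 = -6.7574
The function is concave.

1


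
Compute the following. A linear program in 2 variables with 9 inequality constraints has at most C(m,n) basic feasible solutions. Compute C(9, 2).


Each vertex corresponds to some choice of n active constraints out of m, so the number of vertices is at most C(m, n) = m! / (n!(m-n)!).
m = 9, n = 2
Numerator: 9 * 8
Denominator: 2! = 2
C(9, 2) = 36


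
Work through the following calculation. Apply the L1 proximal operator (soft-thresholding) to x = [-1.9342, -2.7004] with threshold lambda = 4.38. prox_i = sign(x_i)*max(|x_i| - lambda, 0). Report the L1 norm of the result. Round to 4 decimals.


Soft-thresholding with lambda = 4.38:
prox(-1.9342) = sign(-1.9342)*max(|-1.9342| - 4.38, 0) = 0.0
prox(-2.7004) = sign(-2.7004)*max(|-2.7004| - 4.38, 0) = 0.0
prox(x) = [0.0, 0.0]
||prox(x)||_1 = 0.0 + 0.0 = 0.0


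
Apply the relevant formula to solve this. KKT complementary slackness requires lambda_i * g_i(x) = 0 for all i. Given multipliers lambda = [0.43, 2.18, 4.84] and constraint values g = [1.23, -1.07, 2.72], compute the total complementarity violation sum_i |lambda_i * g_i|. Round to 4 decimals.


KKT complementary slackness check:
lambda_1 * g_1 = 0.43 * 1.23 = 0.5289
lambda_2 * g_2 = 2.18 * -1.07 = -2.3326
lambda_3 * g_3 = 4.84 * 2.72 = 13.1648
Total violation = 0.5289 + 2.3326 + 13.1648 = 16.0263


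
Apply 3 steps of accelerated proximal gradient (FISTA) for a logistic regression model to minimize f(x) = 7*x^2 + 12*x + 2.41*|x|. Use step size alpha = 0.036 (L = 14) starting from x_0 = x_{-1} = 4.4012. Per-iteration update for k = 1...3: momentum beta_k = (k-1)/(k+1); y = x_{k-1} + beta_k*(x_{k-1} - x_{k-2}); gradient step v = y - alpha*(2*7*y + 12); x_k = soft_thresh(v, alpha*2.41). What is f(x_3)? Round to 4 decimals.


FISTA on f(x) = 7*x^2 + 12*x + 2.41*|x|
L = 14, alpha = 0.036
Iteration 1: beta = 0.0, y = 4.4012 + 0.0*(4.4012 - 4.4012) = 4.4012
  grad(y) = 73.6168, v = y - alpha*grad = 1.751
  prox(v) = soft_thresh(1.751, 0.0868) = 1.6642
Iteration 2: beta = 0.3333, y = 1.6642 + 0.3333*(1.6642 - 4.4012) = 0.7519
  grad(y) = 22.5268, v = y - alpha*grad = -0.0591
  prox(v) = soft_thresh(-0.0591, 0.0868) = 0.0
Iteration 3: beta = 0.5, y = 0.0 + 0.5*(0.0 - 1.6642) = -0.8321
  grad(y) = 0.3504, v = y - alpha*grad = -0.8447
  prox(v) = soft_thresh(-0.8447, 0.0868) = -0.758
f(x_3) = 7*(-0.758)^2 + 12*(-0.758) + 2.41*|-0.758| = -3.2473


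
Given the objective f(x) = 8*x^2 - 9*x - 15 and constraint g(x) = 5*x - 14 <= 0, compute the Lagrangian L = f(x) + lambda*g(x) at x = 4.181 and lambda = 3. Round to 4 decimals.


Step 1: Evaluate f(x).
f(4.181) = 8*4.181^2 - 9*4.181 - 15 = 87.2171
Step 2: Evaluate g(x).
g(4.181) = 5*4.181 - 14 = 6.905
Step 3: Compute Lagrangian.
L = 87.2171 + 3*6.905 = 107.9321


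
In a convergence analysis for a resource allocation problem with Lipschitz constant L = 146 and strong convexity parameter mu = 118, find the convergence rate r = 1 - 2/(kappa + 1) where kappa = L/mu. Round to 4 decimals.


Step 1: Compute the condition number.
kappa = L/mu = 146/118 = 1.2373
Step 2: Compute the convergence rate.
r = 1 - 2/(kappa + 1) = 1 - 2*mu/(L + mu) = (L - mu)/(L + mu) = 28/264 = 0.1061


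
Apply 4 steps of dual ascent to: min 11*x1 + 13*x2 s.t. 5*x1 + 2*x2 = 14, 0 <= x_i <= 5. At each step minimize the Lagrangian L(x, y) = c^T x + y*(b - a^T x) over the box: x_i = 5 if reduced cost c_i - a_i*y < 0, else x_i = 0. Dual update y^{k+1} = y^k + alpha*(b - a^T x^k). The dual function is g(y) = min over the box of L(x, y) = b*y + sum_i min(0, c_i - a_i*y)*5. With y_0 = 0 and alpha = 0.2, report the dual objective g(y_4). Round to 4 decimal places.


Dual ascent for LP: min 11*x1 + 13*x2, 5*x1 + 2*x2 = 14, 0 <= x_i <= 5
Step 1: y^k = 0.0, reduced costs: (11.0, 13.0)
  x^k = (0.0, 0.0), subgradient = b - a^T x = 14.0
  y^{k+1} = 0.0 + 0.2*14.0 = 2.8
Step 2: y^k = 2.8, reduced costs: (-3.0, 7.4)
  x^k = (5.0, 0.0), subgradient = b - a^T x = -11.0
  y^{k+1} = 2.8 + 0.2*-11.0 = 0.6
Step 3: y^k = 0.6, reduced costs: (8.0, 11.8)
  x^k = (0.0, 0.0), subgradient = b - a^T x = 14.0
  y^{k+1} = 0.6 + 0.2*14.0 = 3.4
Step 4: y^k = 3.4, reduced costs: (-6.0, 6.2)
  x^k = (5.0, 0.0), subgradient = b - a^T x = -11.0
  y^{k+1} = 3.4 + 0.2*-11.0 = 1.2
Dual objective at y_4 = 1.2: reduced costs (5.0, 10.6), box minimizer x = (0.0, 0.0)
g(y_4) = b*y + (c1 - a1*y)*x1 + (c2 - a2*y)*x2 = 14*1.2 + 5.0*0.0 + 10.6*0.0 = 16.8 + 0.0 + 0.0 = 16.8


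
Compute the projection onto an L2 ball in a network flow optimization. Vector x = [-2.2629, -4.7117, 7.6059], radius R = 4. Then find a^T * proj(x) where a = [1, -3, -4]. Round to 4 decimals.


Step 1: Compute ||x|| (intermediates to 6 decimals).
||x|| = sqrt((-2.2629)^2 + (-4.7117)^2 + 7.6059^2) = 9.228789
Step 2: Project.
Since ||x|| > R, scale = R/||x|| = 4/9.228789 = 0.433426, proj(x) = scale * x
proj(x) = [-0.9808, -2.042173, 3.296595]
Step 3: Dot product.
a^T * proj(x) = 1*(-0.9808) - 3*(-2.042173) - 4*3.296595 = -8.0407


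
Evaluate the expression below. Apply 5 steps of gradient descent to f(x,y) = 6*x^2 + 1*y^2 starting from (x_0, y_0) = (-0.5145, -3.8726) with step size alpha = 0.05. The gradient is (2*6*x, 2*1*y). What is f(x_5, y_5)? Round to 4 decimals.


Gradient descent on f(x,y) = 6*x^2 + 1*y^2.
Starting point: (-0.5145, -3.8726), alpha = 0.05
Step 1: grad_x = 2*6*-0.5145 = -6.174, grad_y = 2*1*-3.8726 = -7.7452
  x_1 = -0.5145 - 0.05*-6.174 = -0.2058
  y_1 = -3.8726 - 0.05*-7.7452 = -3.4853
Step 2: grad_x = 2*6*-0.2058 = -2.4696, grad_y = 2*1*-3.4853 = -6.9707
  x_2 = -0.2058 - 0.05*-2.4696 = -0.0823
  y_2 = -3.4853 - 0.05*-6.9707 = -3.1368
Step 3: grad_x = 2*6*-0.0823 = -0.9878, grad_y = 2*1*-3.1368 = -6.2736
  x_3 = -0.0823 - 0.05*-0.9878 = -0.0329
  y_3 = -3.1368 - 0.05*-6.2736 = -2.8231
Step 4: grad_x = 2*6*-0.0329 = -0.3951, grad_y = 2*1*-2.8231 = -5.6463
  x_4 = -0.0329 - 0.05*-0.3951 = -0.0132
  y_4 = -2.8231 - 0.05*-5.6463 = -2.5408
Step 5: grad_x = 2*6*-0.0132 = -0.1581, grad_y = 2*1*-2.5408 = -5.0816
  x_5 = -0.0132 - 0.05*-0.1581 = -0.0053
  y_5 = -2.5408 - 0.05*-5.0816 = -2.2867
f(-0.0053, -2.2867) = 6*(-0.0053)^2 + 1*(-2.2867)^2 = 5.2293


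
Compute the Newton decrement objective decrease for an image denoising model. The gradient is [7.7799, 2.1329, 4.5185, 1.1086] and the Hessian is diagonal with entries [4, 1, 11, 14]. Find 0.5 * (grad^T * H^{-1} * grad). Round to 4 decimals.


Step 1: H is diagonal, so H^(-1) * g = [1.945, 2.1329, 0.4108, 0.0792].
Step 2: g^T H^(-1) g = sum_i g_i^2 / H_ii
  = (7.7799)^2/4 + (2.1329)^2/1 + (4.5185)^2/11 + (1.1086)^2/14
  = 15.1317 + 4.5493 + 1.8561 + 0.0878 = 21.6248
Step 3: Objective decrease = 0.5 * g^T H^(-1) g = 10.8124


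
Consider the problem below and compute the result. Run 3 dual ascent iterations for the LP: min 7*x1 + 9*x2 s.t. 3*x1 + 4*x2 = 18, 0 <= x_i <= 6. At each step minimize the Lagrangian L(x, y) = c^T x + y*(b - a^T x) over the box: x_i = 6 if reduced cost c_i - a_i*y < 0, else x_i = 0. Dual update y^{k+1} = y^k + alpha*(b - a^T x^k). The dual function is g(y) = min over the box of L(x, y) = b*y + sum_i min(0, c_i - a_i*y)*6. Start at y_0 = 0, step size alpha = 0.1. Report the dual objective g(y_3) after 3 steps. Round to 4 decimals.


Dual ascent for LP: min 7*x1 + 9*x2, 3*x1 + 4*x2 = 18, 0 <= x_i <= 6
Step 1: y^k = 0.0, reduced costs: (7.0, 9.0)
  x^k = (0.0, 0.0), subgradient = b - a^T x = 18.0
  y^{k+1} = 0.0 + 0.1*18.0 = 1.8
Step 2: y^k = 1.8, reduced costs: (1.6, 1.8)
  x^k = (0.0, 0.0), subgradient = b - a^T x = 18.0
  y^{k+1} = 1.8 + 0.1*18.0 = 3.6
Step 3: y^k = 3.6, reduced costs: (-3.8, -5.4)
  x^k = (6.0, 6.0), subgradient = b - a^T x = -24.0
  y^{k+1} = 3.6 + 0.1*-24.0 = 1.2
Dual objective at y_3 = 1.2: reduced costs (3.4, 4.2), box minimizer x = (0.0, 0.0)
g(y_3) = b*y + (c1 - a1*y)*x1 + (c2 - a2*y)*x2 = 18*1.2 + 3.4*0.0 + 4.2*0.0 = 21.6 + 0.0 + 0.0 = 21.6


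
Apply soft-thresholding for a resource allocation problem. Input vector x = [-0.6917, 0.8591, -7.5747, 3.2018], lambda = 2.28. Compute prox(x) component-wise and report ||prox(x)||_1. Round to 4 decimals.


Soft-thresholding with lambda = 2.28:
prox(-0.6917) = sign(-0.6917)*max(|-0.6917| - 2.28, 0) = 0.0
prox(0.8591) = sign(0.8591)*max(|0.8591| - 2.28, 0) = 0.0
prox(-7.5747) = sign(-7.5747)*max(|-7.5747| - 2.28, 0) = -5.2947
prox(3.2018) = sign(3.2018)*max(|3.2018| - 2.28, 0) = 0.9218
prox(x) = [0.0, 0.0, -5.2947, 0.9218]
||prox(x)||_1 = 0.0 + 0.0 + 5.2947 + 0.9218 = 6.2165


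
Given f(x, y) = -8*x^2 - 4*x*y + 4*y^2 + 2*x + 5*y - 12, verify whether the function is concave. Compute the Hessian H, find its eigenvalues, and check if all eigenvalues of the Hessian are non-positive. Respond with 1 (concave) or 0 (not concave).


The Hessian of f(x,y) = -8*x^2 - 4*x*y + 4*y^2 + 2*x + 5*y - 12 is:
H = [[-16, -4], [-4, 8]]
Trace = -16 + 8 = -8
Determinant = -16*8 - (-4)^2 = -144
Discriminant = (-8)^2 - 4*-144 = 640.0
Eigenvalues: lambda_1 = -16.6491, lambda_2 = 8.6491
The function is not concave.

0


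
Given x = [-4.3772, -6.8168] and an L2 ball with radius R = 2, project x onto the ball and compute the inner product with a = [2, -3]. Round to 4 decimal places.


Step 1: Compute ||x|| (intermediates to 6 decimals).
||x|| = sqrt((-4.3772)^2 + (-6.8168)^2) = 8.101151
Step 2: Project.
Since ||x|| > R, scale = R/||x|| = 2/8.101151 = 0.246878, proj(x) = scale * x
proj(x) = [-1.080634, -1.682918]
Step 3: Dot product.
a^T * proj(x) = 2*(-1.080634) - 3*(-1.682918) = 2.8875


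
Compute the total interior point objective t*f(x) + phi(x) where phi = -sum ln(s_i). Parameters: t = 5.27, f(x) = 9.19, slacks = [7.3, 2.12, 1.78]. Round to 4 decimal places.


Step 1: Compute log-barrier.
ln values: [1.9879, 0.7514, 0.5766]
phi = -(1.9879 + 0.7514 + 0.5766) = -3.3159
Step 2: Compute augmented objective.
t*f(x) = 5.27*9.19 = 48.4313
Total = 48.4313 - 3.3159 = 45.1154


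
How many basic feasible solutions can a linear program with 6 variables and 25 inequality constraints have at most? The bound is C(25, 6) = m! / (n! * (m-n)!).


Each vertex corresponds to some choice of n active constraints out of m, so the number of vertices is at most C(m, n) = m! / (n!(m-n)!).
m = 25, n = 6
Numerator: 25 * 24 * 23 * 22 * 21 * 20
Denominator: 6! = 720
C(25, 6) = 177100


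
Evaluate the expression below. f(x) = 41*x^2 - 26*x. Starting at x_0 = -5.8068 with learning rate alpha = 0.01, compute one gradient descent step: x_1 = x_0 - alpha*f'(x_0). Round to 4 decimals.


We compute the gradient at x_0 and apply the update.
f'(x) = 82*x - 26
f'(-5.8068) = 82*-5.8068 - 26 = -502.1576
x_1 = -5.8068 - 0.01*-502.1576 = -0.7852


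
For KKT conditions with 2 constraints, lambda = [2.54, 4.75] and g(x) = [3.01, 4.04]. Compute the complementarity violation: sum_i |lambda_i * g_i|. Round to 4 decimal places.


KKT complementary slackness check:
lambda_1 * g_1 = 2.54 * 3.01 = 7.6454
lambda_2 * g_2 = 4.75 * 4.04 = 19.19
Total violation = 7.6454 + 19.19 = 26.8354


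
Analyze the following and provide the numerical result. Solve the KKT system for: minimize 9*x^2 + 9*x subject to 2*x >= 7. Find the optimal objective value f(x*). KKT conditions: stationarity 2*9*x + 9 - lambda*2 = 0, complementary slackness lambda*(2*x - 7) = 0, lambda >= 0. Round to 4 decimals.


Step 1: Try lambda = 0 (constraint inactive).
x_unc = -9/(2*9) = -0.5
Check: 2*-0.5 = -1.0 < 7 -- violated!
Step 2: Constraint must be active: 2*x = 7
x* = 7/2 = 3.5
lambda = (2*9*3.5 + 9)/2 = 36.0
Step 3: Compute optimal value.
f(x*) = 9*3.5^2 + 9*3.5 = 141.75


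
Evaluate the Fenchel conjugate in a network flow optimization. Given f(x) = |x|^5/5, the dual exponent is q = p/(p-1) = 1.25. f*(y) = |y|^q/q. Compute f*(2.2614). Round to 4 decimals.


The conjugate exponent q satisfies 1/p + 1/q = 1.
p = 5, so q = 5/(5 - 1) = 1.25
|y|^q = 2.2614^1.25 = 2.7731
f*(2.2614) = 2.7731 / 1.25 = 2.2185


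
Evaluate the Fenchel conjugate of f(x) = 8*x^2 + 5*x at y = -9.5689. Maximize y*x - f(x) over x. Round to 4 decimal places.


f*(y) = sup_x {y*x - a*x^2 - b*x} = sup_x {(y-b)*x - a*x^2}
FOC: (y - b) - 2a*x = 0 => x* = (y - b)/(2a)
x* = (-9.5689 - 5)/(2*8) = -0.9106
f*(-9.5689) = (y-b)^2/(4a) = (-9.5689 - 5)^2/(4*8)
= 212.2528/32 = 6.6329


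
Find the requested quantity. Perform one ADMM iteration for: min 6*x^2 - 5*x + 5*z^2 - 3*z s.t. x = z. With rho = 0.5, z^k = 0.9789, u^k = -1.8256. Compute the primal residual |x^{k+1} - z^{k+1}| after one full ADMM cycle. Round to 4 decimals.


ADMM iteration with rho = 0.5, z^k = 0.9789, u^k = -1.8256
Step 1: x-update.
Minimize 6*x^2 - 5*x + (0.5/2)*(x - 0.9789 - 1.8256)^2
FOC: (2*6 + 0.5)*x = 5 + 0.5*(0.9789 + 1.8256)
x^{k+1} = 0.5122
Step 2: z-update.
Minimize 5*z^2 - 3*z + (0.5/2)*(0.5122 - z - 1.8256)^2
FOC: (2*5 + 0.5)*z = 3 + 0.5*(0.5122 - 1.8256)
z^{k+1} = 0.2232
Step 3: u-update.
u^{k+1} = -1.8256 + 0.5122 - 0.2232 = -1.5366
Step 4: Primal residual = |0.5122 - 0.2232| = 0.289


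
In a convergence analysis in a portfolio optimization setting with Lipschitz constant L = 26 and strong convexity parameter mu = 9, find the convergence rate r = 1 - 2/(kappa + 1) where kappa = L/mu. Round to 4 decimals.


Step 1: Compute the condition number.
kappa = L/mu = 26/9 = 2.8889
Step 2: Compute the convergence rate.
r = 1 - 2/(kappa + 1) = 1 - 2*mu/(L + mu) = (L - mu)/(L + mu) = 17/35 = 0.4857


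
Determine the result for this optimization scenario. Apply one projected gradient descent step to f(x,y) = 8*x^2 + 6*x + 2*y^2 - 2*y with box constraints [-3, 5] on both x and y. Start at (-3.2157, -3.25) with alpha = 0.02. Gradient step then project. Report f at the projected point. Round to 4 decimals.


Step 1: Compute gradient at (-3.2157, -3.25).
grad_x = 2*8*-3.2157 + 6 = -45.4512
grad_y = 2*2*-3.25 - 2 = -15.0
Step 2: Gradient step.
x_raw = -3.2157 - 0.02*-45.4512 = -2.3067
y_raw = -3.25 - 0.02*-15.0 = -2.95
Step 3: Project onto [-3, 5].
x_proj = clip(-2.3067) = -2.3067
y_proj = clip(-2.95) = -2.95
Step 4: Evaluate f.
f(-2.3067, -2.95) = 52.031


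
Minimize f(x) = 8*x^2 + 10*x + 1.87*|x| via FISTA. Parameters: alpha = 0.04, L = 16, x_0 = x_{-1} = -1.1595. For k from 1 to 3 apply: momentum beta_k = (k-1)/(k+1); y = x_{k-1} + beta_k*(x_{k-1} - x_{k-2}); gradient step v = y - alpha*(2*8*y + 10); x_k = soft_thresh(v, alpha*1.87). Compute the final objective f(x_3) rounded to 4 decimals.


FISTA on f(x) = 8*x^2 + 10*x + 1.87*|x|
L = 16, alpha = 0.04
Iteration 1: beta = 0.0, y = -1.1595 + 0.0*(-1.1595 + 1.1595) = -1.1595
  grad(y) = -8.552, v = y - alpha*grad = -0.8174
  prox(v) = soft_thresh(-0.8174, 0.0748) = -0.7426
Iteration 2: beta = 0.3333, y = -0.7426 + 0.3333*(-0.7426 + 1.1595) = -0.6037
  grad(y) = 0.3414, v = y - alpha*grad = -0.6173
  prox(v) = soft_thresh(-0.6173, 0.0748) = -0.5425
Iteration 3: beta = 0.5, y = -0.5425 + 0.5*(-0.5425 + 0.7426) = -0.4425
  grad(y) = 2.9205, v = y - alpha*grad = -0.5593
  prox(v) = soft_thresh(-0.5593, 0.0748) = -0.4845
f(x_3) = 8*(-0.4845)^2 + 10*(-0.4845) + 1.87*|-0.4845| = -2.0611


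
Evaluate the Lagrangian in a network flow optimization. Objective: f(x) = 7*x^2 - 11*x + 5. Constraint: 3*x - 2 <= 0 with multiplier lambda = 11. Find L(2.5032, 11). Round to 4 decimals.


Step 1: Evaluate f(x).
f(2.5032) = 7*2.5032^2 - 11*2.5032 + 5 = 21.3269
Step 2: Evaluate g(x).
g(2.5032) = 3*2.5032 - 2 = 5.5096
Step 3: Compute Lagrangian.
L = 21.3269 + 11*5.5096 = 81.9325


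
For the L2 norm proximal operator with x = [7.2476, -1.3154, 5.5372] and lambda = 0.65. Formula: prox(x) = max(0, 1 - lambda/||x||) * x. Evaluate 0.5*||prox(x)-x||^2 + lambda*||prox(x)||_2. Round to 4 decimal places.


Step 1: Compute ||x||.
||x|| = 9.2151
Step 2: Compute scaling factor.
scale = max(0, 1 - 0.65/9.2151) = 0.9295
Step 3: prox(x) = [6.7364, -1.2226, 5.1466]
||prox(x)|| = 8.5651
Step 4: Proximal objective.
0.5*||prox-x||^2 = 0.2113
lambda*||prox|| = 5.5673
Total = 5.7786


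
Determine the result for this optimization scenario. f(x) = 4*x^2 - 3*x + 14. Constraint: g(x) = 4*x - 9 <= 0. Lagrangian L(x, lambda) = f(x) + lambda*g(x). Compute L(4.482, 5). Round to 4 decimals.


Step 1: Evaluate f(x).
f(4.482) = 4*4.482^2 - 3*4.482 + 14 = 80.9073
Step 2: Evaluate g(x).
g(4.482) = 4*4.482 - 9 = 8.928
Step 3: Compute Lagrangian.
L = 80.9073 + 5*8.928 = 125.5473


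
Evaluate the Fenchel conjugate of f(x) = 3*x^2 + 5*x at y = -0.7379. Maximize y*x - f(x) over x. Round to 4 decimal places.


f*(y) = sup_x {y*x - a*x^2 - b*x} = sup_x {(y-b)*x - a*x^2}
FOC: (y - b) - 2a*x = 0 => x* = (y - b)/(2a)
x* = (-0.7379 - 5)/(2*3) = -0.9563
f*(-0.7379) = (y-b)^2/(4a) = (-0.7379 - 5)^2/(4*3)
= 32.9235/12 = 2.7436


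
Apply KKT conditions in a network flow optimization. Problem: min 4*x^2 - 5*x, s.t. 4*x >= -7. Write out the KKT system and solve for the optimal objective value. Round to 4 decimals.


Step 1: Try lambda = 0 (constraint inactive).
Stationarity: 2*4*x - 5 = 0
x* = 5/(2*4) = 0.625
Check constraint: 4*0.625 = 2.5 >= -7 -- satisfied.
Step 2: Compute optimal value.
f(x*) = 4*0.625^2 - 5*0.625 = -1.5625


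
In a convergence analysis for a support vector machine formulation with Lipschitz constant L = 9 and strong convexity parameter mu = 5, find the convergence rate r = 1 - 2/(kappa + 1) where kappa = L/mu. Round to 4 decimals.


Step 1: Compute the condition number.
kappa = L/mu = 9/5 = 1.8
Step 2: Compute the convergence rate.
r = 1 - 2/(kappa + 1) = 1 - 2*mu/(L + mu) = (L - mu)/(L + mu) = 4/14 = 0.2857


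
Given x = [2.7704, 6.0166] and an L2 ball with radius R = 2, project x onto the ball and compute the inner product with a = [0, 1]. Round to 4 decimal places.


Step 1: Compute ||x|| (intermediates to 6 decimals).
||x|| = sqrt(2.7704^2 + 6.0166^2) = 6.62379
Step 2: Project.
Since ||x|| > R, scale = R/||x|| = 2/6.62379 = 0.301942, proj(x) = scale * x
proj(x) = [0.8365, 1.816664]
Step 3: Dot product.
a^T * proj(x) = 0*0.8365 + 1*1.816664 = 1.8167


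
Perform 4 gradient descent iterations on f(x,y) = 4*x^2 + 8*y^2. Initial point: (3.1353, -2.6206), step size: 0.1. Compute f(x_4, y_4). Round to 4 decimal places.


Gradient descent on f(x,y) = 4*x^2 + 8*y^2.
Starting point: (3.1353, -2.6206), alpha = 0.1
Step 1: grad_x = 2*4*3.1353 = 25.0824, grad_y = 2*8*-2.6206 = -41.9296
  x_1 = 3.1353 - 0.1*25.0824 = 0.6271
  y_1 = -2.6206 - 0.1*-41.9296 = 1.5724
Step 2: grad_x = 2*4*0.6271 = 5.0165, grad_y = 2*8*1.5724 = 25.1578
  x_2 = 0.6271 - 0.1*5.0165 = 0.1254
  y_2 = 1.5724 - 0.1*25.1578 = -0.9434
Step 3: grad_x = 2*4*0.1254 = 1.0033, grad_y = 2*8*-0.9434 = -15.0947
  x_3 = 0.1254 - 0.1*1.0033 = 0.0251
  y_3 = -0.9434 - 0.1*-15.0947 = 0.566
Step 4: grad_x = 2*4*0.0251 = 0.2007, grad_y = 2*8*0.566 = 9.0568
  x_4 = 0.0251 - 0.1*0.2007 = 0.005
  y_4 = 0.566 - 0.1*9.0568 = -0.3396
f(0.005, -0.3396) = 4*0.005^2 + 8*(-0.3396)^2 = 0.9229


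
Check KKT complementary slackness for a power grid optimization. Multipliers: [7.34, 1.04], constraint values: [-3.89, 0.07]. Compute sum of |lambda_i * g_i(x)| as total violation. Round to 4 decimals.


KKT complementary slackness check:
lambda_1 * g_1 = 7.34 * -3.89 = -28.5526
lambda_2 * g_2 = 1.04 * 0.07 = 0.0728
Total violation = 28.5526 + 0.0728 = 28.6254


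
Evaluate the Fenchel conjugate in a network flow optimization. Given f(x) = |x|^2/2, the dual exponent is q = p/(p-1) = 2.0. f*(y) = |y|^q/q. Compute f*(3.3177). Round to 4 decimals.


The conjugate exponent q satisfies 1/p + 1/q = 1.
p = 2, so q = 2/(2 - 1) = 2.0
|y|^q = 3.3177^2.0 = 11.0071
f*(3.3177) = 11.0071 / 2.0 = 5.5036


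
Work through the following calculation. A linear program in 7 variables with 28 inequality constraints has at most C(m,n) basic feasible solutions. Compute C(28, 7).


Each vertex corresponds to some choice of n active constraints out of m, so the number of vertices is at most C(m, n) = m! / (n!(m-n)!).
m = 28, n = 7
Numerator: 28 * 27 * 26 * 25 * 24 * 23 * 22
Denominator: 7! = 5040
C(28, 7) = 1184040


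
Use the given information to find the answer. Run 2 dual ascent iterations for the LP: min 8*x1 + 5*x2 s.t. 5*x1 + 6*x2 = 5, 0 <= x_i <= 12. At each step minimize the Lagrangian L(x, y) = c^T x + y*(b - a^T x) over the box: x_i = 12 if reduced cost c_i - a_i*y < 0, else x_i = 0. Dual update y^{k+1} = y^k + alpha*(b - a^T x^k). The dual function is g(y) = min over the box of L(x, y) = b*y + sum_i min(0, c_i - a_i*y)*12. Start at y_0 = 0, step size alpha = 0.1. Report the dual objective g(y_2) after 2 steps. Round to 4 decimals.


Dual ascent for LP: min 8*x1 + 5*x2, 5*x1 + 6*x2 = 5, 0 <= x_i <= 12
Step 1: y^k = 0.0, reduced costs: (8.0, 5.0)
  x^k = (0.0, 0.0), subgradient = b - a^T x = 5.0
  y^{k+1} = 0.0 + 0.1*5.0 = 0.5
Step 2: y^k = 0.5, reduced costs: (5.5, 2.0)
  x^k = (0.0, 0.0), subgradient = b - a^T x = 5.0
  y^{k+1} = 0.5 + 0.1*5.0 = 1.0
Dual objective at y_2 = 1.0: reduced costs (3.0, -1.0), box minimizer x = (0.0, 12.0)
g(y_2) = b*y + (c1 - a1*y)*x1 + (c2 - a2*y)*x2 = 5*1.0 + 3.0*0.0 + (-1.0)*12.0 = 5.0 + 0.0 - 12.0 = -7.0


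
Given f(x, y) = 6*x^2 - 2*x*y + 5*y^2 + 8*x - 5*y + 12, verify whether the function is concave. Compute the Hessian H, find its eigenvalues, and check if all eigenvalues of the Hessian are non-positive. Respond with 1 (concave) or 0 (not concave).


The Hessian of f(x,y) = 6*x^2 - 2*x*y + 5*y^2 + 8*x - 5*y + 12 is:
H = [[12, -2], [-2, 10]]
Trace = 12 + 10 = 22
Determinant = 12*10 - (-2)^2 = 116
Discriminant = (22)^2 - 4*116 = 20.0
Eigenvalues: lambda_1 = 8.7639, lambda_2 = 13.2361
The function is not concave.

0


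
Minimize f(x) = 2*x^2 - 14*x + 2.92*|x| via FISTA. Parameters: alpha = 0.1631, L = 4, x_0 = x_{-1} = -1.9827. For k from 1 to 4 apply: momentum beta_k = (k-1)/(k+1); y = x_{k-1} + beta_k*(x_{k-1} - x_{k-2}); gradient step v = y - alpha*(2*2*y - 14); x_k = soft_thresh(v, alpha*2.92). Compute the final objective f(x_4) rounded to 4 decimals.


FISTA on f(x) = 2*x^2 - 14*x + 2.92*|x|
L = 4, alpha = 0.1631
Iteration 1: beta = 0.0, y = -1.9827 + 0.0*(-1.9827 + 1.9827) = -1.9827
  grad(y) = -21.9308, v = y - alpha*grad = 1.5942
  prox(v) = soft_thresh(1.5942, 0.4763) = 1.118
Iteration 2: beta = 0.3333, y = 1.118 + 0.3333*(1.118 + 1.9827) = 2.1515
  grad(y) = -5.3939, v = y - alpha*grad = 3.0313
  prox(v) = soft_thresh(3.0313, 0.4763) = 2.555
Iteration 3: beta = 0.5, y = 2.555 + 0.5*(2.555 - 1.118) = 3.2735
  grad(y) = -0.9058, v = y - alpha*grad = 3.4213
  prox(v) = soft_thresh(3.4213, 0.4763) = 2.945
Iteration 4: beta = 0.6, y = 2.945 + 0.6*(2.945 - 2.555) = 3.179
  grad(y) = -1.2838, v = y - alpha*grad = 3.3884
  prox(v) = soft_thresh(3.3884, 0.4763) = 2.9122
f(x_4) = 2*2.9122^2 - 14*2.9122 + 2.92*|2.9122| = -15.3054


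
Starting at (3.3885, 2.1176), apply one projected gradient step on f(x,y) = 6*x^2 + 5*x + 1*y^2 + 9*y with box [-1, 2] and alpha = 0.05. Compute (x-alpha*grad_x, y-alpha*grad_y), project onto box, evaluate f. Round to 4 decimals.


Step 1: Compute gradient at (3.3885, 2.1176).
grad_x = 2*6*3.3885 + 5 = 45.662
grad_y = 2*1*2.1176 + 9 = 13.2352
Step 2: Gradient step.
x_raw = 3.3885 - 0.05*45.662 = 1.1054
y_raw = 2.1176 - 0.05*13.2352 = 1.4558
Step 3: Project onto [-1, 2].
x_proj = clip(1.1054) = 1.1054
y_proj = clip(1.4558) = 1.4558
Step 4: Evaluate f.
f(1.1054, 1.4558) = 28.0805


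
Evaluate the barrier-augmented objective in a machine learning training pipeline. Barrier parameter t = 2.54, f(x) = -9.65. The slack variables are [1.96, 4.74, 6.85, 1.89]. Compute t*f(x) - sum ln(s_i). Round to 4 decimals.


Step 1: Compute log-barrier.
ln values: [0.6729, 1.556, 1.9242, 0.6366]
phi = -(0.6729 + 1.556 + 1.9242 + 0.6366) = -4.7898
Step 2: Compute augmented objective.
t*f(x) = 2.54*-9.65 = -24.511
Total = -24.511 - 4.7898 = -29.3008


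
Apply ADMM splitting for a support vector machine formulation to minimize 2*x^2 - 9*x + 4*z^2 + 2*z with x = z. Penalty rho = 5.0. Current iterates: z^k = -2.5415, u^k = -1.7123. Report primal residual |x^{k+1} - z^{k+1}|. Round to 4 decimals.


ADMM iteration with rho = 5.0, z^k = -2.5415, u^k = -1.7123
Step 1: x-update.
Minimize 2*x^2 - 9*x + (5.0/2)*(x + 2.5415 - 1.7123)^2
FOC: (2*2 + 5.0)*x = 9 + 5.0*(-2.5415 + 1.7123)
x^{k+1} = 0.5393
Step 2: z-update.
Minimize 4*z^2 + 2*z + (5.0/2)*(0.5393 - z - 1.7123)^2
FOC: (2*4 + 5.0)*z = -2 + 5.0*(0.5393 - 1.7123)
z^{k+1} = -0.605
Step 3: u-update.
u^{k+1} = -1.7123 + 0.5393 + 0.605 = -0.568
Step 4: Primal residual = |0.5393 + 0.605| = 1.1443


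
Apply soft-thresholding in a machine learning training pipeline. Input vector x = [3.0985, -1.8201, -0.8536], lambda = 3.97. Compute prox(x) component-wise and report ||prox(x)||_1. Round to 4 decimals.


Soft-thresholding with lambda = 3.97:
prox(3.0985) = sign(3.0985)*max(|3.0985| - 3.97, 0) = 0.0
prox(-1.8201) = sign(-1.8201)*max(|-1.8201| - 3.97, 0) = 0.0
prox(-0.8536) = sign(-0.8536)*max(|-0.8536| - 3.97, 0) = 0.0
prox(x) = [0.0, 0.0, 0.0]
||prox(x)||_1 = 0.0 + 0.0 + 0.0 = 0.0


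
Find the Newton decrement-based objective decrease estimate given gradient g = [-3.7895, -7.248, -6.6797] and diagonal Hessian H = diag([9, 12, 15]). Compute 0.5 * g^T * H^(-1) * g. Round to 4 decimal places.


Step 1: H is diagonal, so H^(-1) * g = [-0.4211, -0.604, -0.4453].
Step 2: g^T H^(-1) g = sum_i g_i^2 / H_ii
  = (-3.7895)^2/9 + (-7.248)^2/12 + (-6.6797)^2/15
  = 1.5956 + 4.3778 + 2.9746 = 8.9479
Step 3: Objective decrease = 0.5 * g^T H^(-1) g = 4.474


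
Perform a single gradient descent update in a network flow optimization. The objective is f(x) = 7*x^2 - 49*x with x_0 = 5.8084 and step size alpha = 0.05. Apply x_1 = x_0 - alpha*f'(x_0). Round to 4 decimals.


We compute the gradient at x_0 and apply the update.
f'(x) = 14*x - 49
f'(5.8084) = 14*5.8084 - 49 = 32.3176
x_1 = 5.8084 - 0.05*32.3176 = 4.1925


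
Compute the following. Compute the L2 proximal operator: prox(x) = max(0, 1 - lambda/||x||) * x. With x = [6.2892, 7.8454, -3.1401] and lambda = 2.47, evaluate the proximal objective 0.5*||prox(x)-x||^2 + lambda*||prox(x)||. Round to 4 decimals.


Step 1: Compute ||x||.
||x|| = 10.534
Step 2: Compute scaling factor.
scale = max(0, 1 - 2.47/10.534) = 0.7655
Step 3: prox(x) = [4.8145, 6.0058, -2.4038]
||prox(x)|| = 8.064
Step 4: Proximal objective.
0.5*||prox-x||^2 = 3.0505
lambda*||prox|| = 19.9181
Total = 22.9685


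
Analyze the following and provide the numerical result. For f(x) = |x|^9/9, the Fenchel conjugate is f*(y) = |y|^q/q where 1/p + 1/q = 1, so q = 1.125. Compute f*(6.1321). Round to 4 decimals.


The conjugate exponent q satisfies 1/p + 1/q = 1.
p = 9, so q = 9/(9 - 1) = 1.125
|y|^q = 6.1321^1.125 = 7.6924
f*(6.1321) = 7.6924 / 1.125 = 6.8377


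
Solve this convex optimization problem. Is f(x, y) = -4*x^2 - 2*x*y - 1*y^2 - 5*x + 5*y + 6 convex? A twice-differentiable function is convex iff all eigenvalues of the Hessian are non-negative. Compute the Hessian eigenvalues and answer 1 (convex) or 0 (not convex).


The Hessian of f(x,y) = -4*x^2 - 2*x*y - 1*y^2 - 5*x + 5*y + 6 is:
H = [[-8, -2], [-2, -2]]
Trace = -8 - 2 = -10
Determinant = -8*-2 - (-2)^2 = 12
Discriminant = (-10)^2 - 4*12 = 52.0
Eigenvalues: lambda_1 = -8.6056, lambda_2 = -1.3944
The function is not convex.

0


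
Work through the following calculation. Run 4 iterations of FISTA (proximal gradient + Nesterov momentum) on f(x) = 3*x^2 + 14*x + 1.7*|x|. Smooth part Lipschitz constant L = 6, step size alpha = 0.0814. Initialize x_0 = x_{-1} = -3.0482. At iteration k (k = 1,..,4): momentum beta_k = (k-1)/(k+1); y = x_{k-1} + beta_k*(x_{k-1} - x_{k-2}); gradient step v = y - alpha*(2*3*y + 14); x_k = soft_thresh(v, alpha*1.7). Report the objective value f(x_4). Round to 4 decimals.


FISTA on f(x) = 3*x^2 + 14*x + 1.7*|x|
L = 6, alpha = 0.0814
Iteration 1: beta = 0.0, y = -3.0482 + 0.0*(-3.0482 + 3.0482) = -3.0482
  grad(y) = -4.2892, v = y - alpha*grad = -2.6991
  prox(v) = soft_thresh(-2.6991, 0.1384) = -2.5607
Iteration 2: beta = 0.3333, y = -2.5607 + 0.3333*(-2.5607 + 3.0482) = -2.3982
  grad(y) = -0.389, v = y - alpha*grad = -2.3665
  prox(v) = soft_thresh(-2.3665, 0.1384) = -2.2281
Iteration 3: beta = 0.5, y = -2.2281 + 0.5*(-2.2281 + 2.5607) = -2.0618
  grad(y) = 1.6289, v = y - alpha*grad = -2.1944
  prox(v) = soft_thresh(-2.1944, 0.1384) = -2.0561
Iteration 4: beta = 0.6, y = -2.0561 + 0.6*(-2.0561 + 2.2281) = -1.9528
  grad(y) = 2.2831, v = y - alpha*grad = -2.1387
  prox(v) = soft_thresh(-2.1387, 0.1384) = -2.0003
f(x_4) = 3*(-2.0003)^2 + 14*(-2.0003) + 1.7*|-2.0003| = -12.6001


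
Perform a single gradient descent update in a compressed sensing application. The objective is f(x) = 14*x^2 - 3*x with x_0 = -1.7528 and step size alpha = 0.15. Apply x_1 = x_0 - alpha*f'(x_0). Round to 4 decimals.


We compute the gradient at x_0 and apply the update.
f'(x) = 28*x - 3
f'(-1.7528) = 28*-1.7528 - 3 = -52.0784
x_1 = -1.7528 - 0.15*-52.0784 = 6.059


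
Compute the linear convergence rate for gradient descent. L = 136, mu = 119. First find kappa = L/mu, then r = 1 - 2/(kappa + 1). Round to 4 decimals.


Step 1: Compute the condition number.
kappa = L/mu = 136/119 = 1.1429
Step 2: Compute the convergence rate.
r = 1 - 2/(kappa + 1) = 1 - 2*mu/(L + mu) = (L - mu)/(L + mu) = 17/255 = 0.0667


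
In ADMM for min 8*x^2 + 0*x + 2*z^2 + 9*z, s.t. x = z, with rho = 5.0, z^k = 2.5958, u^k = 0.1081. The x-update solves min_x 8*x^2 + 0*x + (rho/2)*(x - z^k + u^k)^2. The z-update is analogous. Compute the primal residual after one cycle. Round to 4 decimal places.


ADMM iteration with rho = 5.0, z^k = 2.5958, u^k = 0.1081
Step 1: x-update.
Minimize 8*x^2 + 0*x + (5.0/2)*(x - 2.5958 + 0.1081)^2
FOC: (2*8 + 5.0)*x = 0 + 5.0*(2.5958 - 0.1081)
x^{k+1} = 0.5923
Step 2: z-update.
Minimize 2*z^2 + 9*z + (5.0/2)*(0.5923 - z + 0.1081)^2
FOC: (2*2 + 5.0)*z = -9 + 5.0*(0.5923 + 0.1081)
z^{k+1} = -0.6109
Step 3: u-update.
u^{k+1} = 0.1081 + 0.5923 + 0.6109 = 1.3113
Step 4: Primal residual = |0.5923 + 0.6109| = 1.2032


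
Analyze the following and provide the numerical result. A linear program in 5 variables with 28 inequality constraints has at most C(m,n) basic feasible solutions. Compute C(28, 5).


Each vertex corresponds to some choice of n active constraints out of m, so the number of vertices is at most C(m, n) = m! / (n!(m-n)!).
m = 28, n = 5
Numerator: 28 * 27 * 26 * 25 * 24
Denominator: 5! = 120
C(28, 5) = 98280


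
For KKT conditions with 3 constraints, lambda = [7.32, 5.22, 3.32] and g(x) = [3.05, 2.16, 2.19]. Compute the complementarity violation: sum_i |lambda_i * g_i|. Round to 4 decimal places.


KKT complementary slackness check:
lambda_1 * g_1 = 7.32 * 3.05 = 22.326
lambda_2 * g_2 = 5.22 * 2.16 = 11.2752
lambda_3 * g_3 = 3.32 * 2.19 = 7.2708
Total violation = 22.326 + 11.2752 + 7.2708 = 40.872


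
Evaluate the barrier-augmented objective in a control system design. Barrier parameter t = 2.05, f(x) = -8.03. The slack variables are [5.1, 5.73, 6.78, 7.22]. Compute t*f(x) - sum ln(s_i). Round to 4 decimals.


Step 1: Compute log-barrier.
ln values: [1.6292, 1.7457, 1.914, 1.9769]
phi = -(1.6292 + 1.7457 + 1.914 + 1.9769) = -7.2658
Step 2: Compute augmented objective.
t*f(x) = 2.05*-8.03 = -16.4615
Total = -16.4615 - 7.2658 = -23.7273


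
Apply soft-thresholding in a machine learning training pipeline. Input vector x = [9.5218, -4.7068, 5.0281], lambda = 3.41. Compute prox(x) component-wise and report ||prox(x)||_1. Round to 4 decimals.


Soft-thresholding with lambda = 3.41:
prox(9.5218) = sign(9.5218)*max(|9.5218| - 3.41, 0) = 6.1118
prox(-4.7068) = sign(-4.7068)*max(|-4.7068| - 3.41, 0) = -1.2968
prox(5.0281) = sign(5.0281)*max(|5.0281| - 3.41, 0) = 1.6181
prox(x) = [6.1118, -1.2968, 1.6181]
||prox(x)||_1 = 6.1118 + 1.2968 + 1.6181 = 9.0267


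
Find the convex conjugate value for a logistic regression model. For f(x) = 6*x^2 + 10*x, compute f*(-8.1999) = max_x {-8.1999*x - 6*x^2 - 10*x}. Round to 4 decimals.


f*(y) = sup_x {y*x - a*x^2 - b*x} = sup_x {(y-b)*x - a*x^2}
FOC: (y - b) - 2a*x = 0 => x* = (y - b)/(2a)
x* = (-8.1999 - 10)/(2*6) = -1.5167
f*(-8.1999) = (y-b)^2/(4a) = (-8.1999 - 10)^2/(4*6)
= 331.2364/24 = 13.8015


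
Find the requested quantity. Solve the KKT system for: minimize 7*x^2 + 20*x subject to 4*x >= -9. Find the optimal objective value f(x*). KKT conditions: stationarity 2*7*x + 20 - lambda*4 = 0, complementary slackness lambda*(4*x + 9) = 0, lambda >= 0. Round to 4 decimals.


Step 1: Try lambda = 0 (constraint inactive).
Stationarity: 2*7*x + 20 = 0
x* = -20/(2*7) = -10/7 = -1.4286 (rounded; the exact value -10/7 is used below)
Check constraint: 4*-1.4286 = -5.7144 >= -9 -- satisfied.
Step 2: Compute optimal value.
f(x*) = 7*(-10/7)^2 + 20*(-10/7) = -14.2857


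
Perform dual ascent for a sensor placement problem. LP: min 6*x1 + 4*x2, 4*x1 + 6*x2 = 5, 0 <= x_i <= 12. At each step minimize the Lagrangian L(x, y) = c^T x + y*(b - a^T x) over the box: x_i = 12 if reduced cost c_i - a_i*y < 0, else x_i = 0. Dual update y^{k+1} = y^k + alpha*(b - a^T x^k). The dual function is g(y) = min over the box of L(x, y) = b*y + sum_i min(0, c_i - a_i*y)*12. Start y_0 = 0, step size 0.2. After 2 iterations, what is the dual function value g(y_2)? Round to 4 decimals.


Dual ascent for LP: min 6*x1 + 4*x2, 4*x1 + 6*x2 = 5, 0 <= x_i <= 12
Step 1: y^k = 0.0, reduced costs: (6.0, 4.0)
  x^k = (0.0, 0.0), subgradient = b - a^T x = 5.0
  y^{k+1} = 0.0 + 0.2*5.0 = 1.0
Step 2: y^k = 1.0, reduced costs: (2.0, -2.0)
  x^k = (0.0, 12.0), subgradient = b - a^T x = -67.0
  y^{k+1} = 1.0 + 0.2*-67.0 = -12.4
Dual objective at y_2 = -12.4: reduced costs (55.6, 78.4), box minimizer x = (0.0, 0.0)
g(y_2) = b*y + (c1 - a1*y)*x1 + (c2 - a2*y)*x2 = 5*(-12.4) + 55.6*0.0 + 78.4*0.0 = -62.0 + 0.0 + 0.0 = -62.0


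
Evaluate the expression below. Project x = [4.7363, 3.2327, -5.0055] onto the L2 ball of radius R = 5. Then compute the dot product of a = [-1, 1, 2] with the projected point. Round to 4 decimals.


Step 1: Compute ||x|| (intermediates to 6 decimals).
||x|| = sqrt(4.7363^2 + 3.2327^2 + (-5.0055)^2) = 7.611696
Step 2: Project.
Since ||x|| > R, scale = R/||x|| = 5/7.611696 = 0.656884, proj(x) = scale * x
proj(x) = [3.1112, 2.123509, -3.288033]
Step 3: Dot product.
a^T * proj(x) = -1*3.1112 + 1*2.123509 + 2*(-3.288033) = -7.5638


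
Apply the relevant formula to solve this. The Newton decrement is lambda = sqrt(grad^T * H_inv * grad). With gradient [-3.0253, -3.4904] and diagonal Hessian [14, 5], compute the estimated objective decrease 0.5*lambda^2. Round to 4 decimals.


Step 1: H is diagonal, so H^(-1) * g = [-0.2161, -0.6981].
Step 2: g^T H^(-1) g = sum_i g_i^2 / H_ii
  = (-3.0253)^2/14 + (-3.4904)^2/5
  = 0.6537 + 2.4366 = 3.0903
Step 3: Objective decrease = 0.5 * g^T H^(-1) g = 1.5452
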